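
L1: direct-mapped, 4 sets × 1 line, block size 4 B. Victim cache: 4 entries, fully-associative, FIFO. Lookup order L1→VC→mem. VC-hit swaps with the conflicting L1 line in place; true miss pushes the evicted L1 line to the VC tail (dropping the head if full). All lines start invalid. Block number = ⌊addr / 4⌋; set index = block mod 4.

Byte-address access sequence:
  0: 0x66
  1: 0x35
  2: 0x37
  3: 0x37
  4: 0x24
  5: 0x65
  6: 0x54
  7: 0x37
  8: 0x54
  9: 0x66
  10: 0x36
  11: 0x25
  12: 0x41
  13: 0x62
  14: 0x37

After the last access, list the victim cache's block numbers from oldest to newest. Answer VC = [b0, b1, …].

VC = [9, 25, 21, 16]

0: 0x66 (blk 25, set 1) → MISS  vc=[]
1: 0x35 (blk 13, set 1) → MISS  vc=[25]
2: 0x37 (blk 13, set 1) → L1-HIT  vc=[25]
3: 0x37 (blk 13, set 1) → L1-HIT  vc=[25]
4: 0x24 (blk 9, set 1) → MISS  vc=[25, 13]
5: 0x65 (blk 25, set 1) → VC-HIT  vc=[9, 13]
6: 0x54 (blk 21, set 1) → MISS  vc=[9, 13, 25]
7: 0x37 (blk 13, set 1) → VC-HIT  vc=[9, 21, 25]
8: 0x54 (blk 21, set 1) → VC-HIT  vc=[9, 13, 25]
9: 0x66 (blk 25, set 1) → VC-HIT  vc=[9, 13, 21]
10: 0x36 (blk 13, set 1) → VC-HIT  vc=[9, 25, 21]
11: 0x25 (blk 9, set 1) → VC-HIT  vc=[13, 25, 21]
12: 0x41 (blk 16, set 0) → MISS  vc=[13, 25, 21]
13: 0x62 (blk 24, set 0) → MISS  vc=[13, 25, 21, 16]
14: 0x37 (blk 13, set 1) → VC-HIT  vc=[9, 25, 21, 16]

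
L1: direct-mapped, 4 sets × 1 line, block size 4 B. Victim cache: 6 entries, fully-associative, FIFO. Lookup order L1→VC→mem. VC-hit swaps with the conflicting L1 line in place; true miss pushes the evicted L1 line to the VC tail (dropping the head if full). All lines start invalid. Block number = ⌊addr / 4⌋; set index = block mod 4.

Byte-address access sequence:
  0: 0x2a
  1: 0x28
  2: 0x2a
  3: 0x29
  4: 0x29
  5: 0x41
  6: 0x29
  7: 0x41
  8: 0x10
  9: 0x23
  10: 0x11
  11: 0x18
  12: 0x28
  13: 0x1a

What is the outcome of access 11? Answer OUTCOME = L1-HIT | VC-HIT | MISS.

#0 0x2a→b10/s2 MISS; vc=[]
#1 0x28→b10/s2 L1-HIT; vc=[]
#2 0x2a→b10/s2 L1-HIT; vc=[]
#3 0x29→b10/s2 L1-HIT; vc=[]
#4 0x29→b10/s2 L1-HIT; vc=[]
#5 0x41→b16/s0 MISS; vc=[]
#6 0x29→b10/s2 L1-HIT; vc=[]
#7 0x41→b16/s0 L1-HIT; vc=[]
#8 0x10→b4/s0 MISS; vc=[16]
#9 0x23→b8/s0 MISS; vc=[16,4]
#10 0x11→b4/s0 VC-HIT; vc=[16,8]
#11 0x18→b6/s2 MISS; vc=[16,8,10]
#12 0x28→b10/s2 VC-HIT; vc=[16,8,6]
#13 0x1a→b6/s2 VC-HIT; vc=[16,8,10]

OUTCOME = MISS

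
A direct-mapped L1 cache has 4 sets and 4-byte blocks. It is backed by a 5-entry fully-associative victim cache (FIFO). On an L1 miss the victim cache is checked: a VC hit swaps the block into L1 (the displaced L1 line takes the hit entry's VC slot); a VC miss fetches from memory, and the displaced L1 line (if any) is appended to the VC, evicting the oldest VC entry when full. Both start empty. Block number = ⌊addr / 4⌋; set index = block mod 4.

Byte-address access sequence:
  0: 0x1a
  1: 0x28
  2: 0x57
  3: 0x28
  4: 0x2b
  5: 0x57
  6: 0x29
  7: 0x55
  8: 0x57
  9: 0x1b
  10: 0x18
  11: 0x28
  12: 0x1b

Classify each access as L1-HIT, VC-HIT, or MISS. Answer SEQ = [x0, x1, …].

  [0] addr=0x1a blk=6 s=2: MISS | VC []
  [1] addr=0x28 blk=10 s=2: MISS | VC [6]
  [2] addr=0x57 blk=21 s=1: MISS | VC [6]
  [3] addr=0x28 blk=10 s=2: L1-HIT | VC [6]
  [4] addr=0x2b blk=10 s=2: L1-HIT | VC [6]
  [5] addr=0x57 blk=21 s=1: L1-HIT | VC [6]
  [6] addr=0x29 blk=10 s=2: L1-HIT | VC [6]
  [7] addr=0x55 blk=21 s=1: L1-HIT | VC [6]
  [8] addr=0x57 blk=21 s=1: L1-HIT | VC [6]
  [9] addr=0x1b blk=6 s=2: VC-HIT | VC [10]
  [10] addr=0x18 blk=6 s=2: L1-HIT | VC [10]
  [11] addr=0x28 blk=10 s=2: VC-HIT | VC [6]
  [12] addr=0x1b blk=6 s=2: VC-HIT | VC [10]

SEQ = [MISS, MISS, MISS, L1-HIT, L1-HIT, L1-HIT, L1-HIT, L1-HIT, L1-HIT, VC-HIT, L1-HIT, VC-HIT, VC-HIT]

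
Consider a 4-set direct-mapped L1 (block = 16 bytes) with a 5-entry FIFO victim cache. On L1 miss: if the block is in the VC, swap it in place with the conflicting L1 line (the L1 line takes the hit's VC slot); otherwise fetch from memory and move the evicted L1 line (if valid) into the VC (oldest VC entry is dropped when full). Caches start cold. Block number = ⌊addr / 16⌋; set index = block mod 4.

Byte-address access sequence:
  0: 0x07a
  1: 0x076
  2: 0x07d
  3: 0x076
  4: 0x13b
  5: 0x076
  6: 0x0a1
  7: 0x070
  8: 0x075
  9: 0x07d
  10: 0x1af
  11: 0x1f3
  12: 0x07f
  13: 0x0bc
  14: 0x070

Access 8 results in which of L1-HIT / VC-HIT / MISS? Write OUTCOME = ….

OUTCOME = L1-HIT

  [0] addr=0x7a blk=7 s=3: MISS | VC []
  [1] addr=0x76 blk=7 s=3: L1-HIT | VC []
  [2] addr=0x7d blk=7 s=3: L1-HIT | VC []
  [3] addr=0x76 blk=7 s=3: L1-HIT | VC []
  [4] addr=0x13b blk=19 s=3: MISS | VC [7]
  [5] addr=0x76 blk=7 s=3: VC-HIT | VC [19]
  [6] addr=0xa1 blk=10 s=2: MISS | VC [19]
  [7] addr=0x70 blk=7 s=3: L1-HIT | VC [19]
  [8] addr=0x75 blk=7 s=3: L1-HIT | VC [19]
  [9] addr=0x7d blk=7 s=3: L1-HIT | VC [19]
  [10] addr=0x1af blk=26 s=2: MISS | VC [19, 10]
  [11] addr=0x1f3 blk=31 s=3: MISS | VC [19, 10, 7]
  [12] addr=0x7f blk=7 s=3: VC-HIT | VC [19, 10, 31]
  [13] addr=0xbc blk=11 s=3: MISS | VC [19, 10, 31, 7]
  [14] addr=0x70 blk=7 s=3: VC-HIT | VC [19, 10, 31, 11]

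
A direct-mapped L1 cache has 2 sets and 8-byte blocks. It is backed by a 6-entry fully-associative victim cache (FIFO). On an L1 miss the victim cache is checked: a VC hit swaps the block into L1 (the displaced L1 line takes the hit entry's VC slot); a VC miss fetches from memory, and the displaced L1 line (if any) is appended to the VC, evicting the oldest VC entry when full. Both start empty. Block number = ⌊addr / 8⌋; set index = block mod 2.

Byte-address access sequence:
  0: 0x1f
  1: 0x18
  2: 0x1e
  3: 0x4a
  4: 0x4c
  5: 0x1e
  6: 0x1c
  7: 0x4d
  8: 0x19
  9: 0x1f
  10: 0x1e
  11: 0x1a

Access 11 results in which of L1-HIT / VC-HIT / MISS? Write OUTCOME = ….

#0 0x1f→b3/s1 MISS; vc=[]
#1 0x18→b3/s1 L1-HIT; vc=[]
#2 0x1e→b3/s1 L1-HIT; vc=[]
#3 0x4a→b9/s1 MISS; vc=[3]
#4 0x4c→b9/s1 L1-HIT; vc=[3]
#5 0x1e→b3/s1 VC-HIT; vc=[9]
#6 0x1c→b3/s1 L1-HIT; vc=[9]
#7 0x4d→b9/s1 VC-HIT; vc=[3]
#8 0x19→b3/s1 VC-HIT; vc=[9]
#9 0x1f→b3/s1 L1-HIT; vc=[9]
#10 0x1e→b3/s1 L1-HIT; vc=[9]
#11 0x1a→b3/s1 L1-HIT; vc=[9]

OUTCOME = L1-HIT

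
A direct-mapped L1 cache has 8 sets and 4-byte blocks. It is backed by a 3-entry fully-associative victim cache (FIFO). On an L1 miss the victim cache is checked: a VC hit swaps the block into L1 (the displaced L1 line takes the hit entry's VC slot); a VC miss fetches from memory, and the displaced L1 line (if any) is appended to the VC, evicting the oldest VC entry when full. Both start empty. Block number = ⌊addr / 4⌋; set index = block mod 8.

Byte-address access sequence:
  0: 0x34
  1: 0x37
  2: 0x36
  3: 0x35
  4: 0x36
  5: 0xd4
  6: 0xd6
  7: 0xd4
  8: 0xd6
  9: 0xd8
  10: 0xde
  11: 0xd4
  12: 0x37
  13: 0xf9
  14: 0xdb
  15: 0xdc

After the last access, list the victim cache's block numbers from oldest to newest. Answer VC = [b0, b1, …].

VC = [53, 62]

0: 0x34 (blk 13, set 5) → MISS  vc=[]
1: 0x37 (blk 13, set 5) → L1-HIT  vc=[]
2: 0x36 (blk 13, set 5) → L1-HIT  vc=[]
3: 0x35 (blk 13, set 5) → L1-HIT  vc=[]
4: 0x36 (blk 13, set 5) → L1-HIT  vc=[]
5: 0xd4 (blk 53, set 5) → MISS  vc=[13]
6: 0xd6 (blk 53, set 5) → L1-HIT  vc=[13]
7: 0xd4 (blk 53, set 5) → L1-HIT  vc=[13]
8: 0xd6 (blk 53, set 5) → L1-HIT  vc=[13]
9: 0xd8 (blk 54, set 6) → MISS  vc=[13]
10: 0xde (blk 55, set 7) → MISS  vc=[13]
11: 0xd4 (blk 53, set 5) → L1-HIT  vc=[13]
12: 0x37 (blk 13, set 5) → VC-HIT  vc=[53]
13: 0xf9 (blk 62, set 6) → MISS  vc=[53, 54]
14: 0xdb (blk 54, set 6) → VC-HIT  vc=[53, 62]
15: 0xdc (blk 55, set 7) → L1-HIT  vc=[53, 62]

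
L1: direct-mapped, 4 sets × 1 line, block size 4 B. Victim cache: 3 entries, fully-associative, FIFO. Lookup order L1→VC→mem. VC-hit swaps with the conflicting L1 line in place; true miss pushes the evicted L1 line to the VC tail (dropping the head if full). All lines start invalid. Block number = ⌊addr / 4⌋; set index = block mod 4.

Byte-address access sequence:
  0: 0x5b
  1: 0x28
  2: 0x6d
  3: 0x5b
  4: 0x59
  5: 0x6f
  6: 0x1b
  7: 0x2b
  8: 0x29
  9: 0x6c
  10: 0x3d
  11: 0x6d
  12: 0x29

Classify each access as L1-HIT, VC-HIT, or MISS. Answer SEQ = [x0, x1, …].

0: 0x5b (blk 22, set 2) → MISS  vc=[]
1: 0x28 (blk 10, set 2) → MISS  vc=[22]
2: 0x6d (blk 27, set 3) → MISS  vc=[22]
3: 0x5b (blk 22, set 2) → VC-HIT  vc=[10]
4: 0x59 (blk 22, set 2) → L1-HIT  vc=[10]
5: 0x6f (blk 27, set 3) → L1-HIT  vc=[10]
6: 0x1b (blk 6, set 2) → MISS  vc=[10, 22]
7: 0x2b (blk 10, set 2) → VC-HIT  vc=[6, 22]
8: 0x29 (blk 10, set 2) → L1-HIT  vc=[6, 22]
9: 0x6c (blk 27, set 3) → L1-HIT  vc=[6, 22]
10: 0x3d (blk 15, set 3) → MISS  vc=[6, 22, 27]
11: 0x6d (blk 27, set 3) → VC-HIT  vc=[6, 22, 15]
12: 0x29 (blk 10, set 2) → L1-HIT  vc=[6, 22, 15]

SEQ = [MISS, MISS, MISS, VC-HIT, L1-HIT, L1-HIT, MISS, VC-HIT, L1-HIT, L1-HIT, MISS, VC-HIT, L1-HIT]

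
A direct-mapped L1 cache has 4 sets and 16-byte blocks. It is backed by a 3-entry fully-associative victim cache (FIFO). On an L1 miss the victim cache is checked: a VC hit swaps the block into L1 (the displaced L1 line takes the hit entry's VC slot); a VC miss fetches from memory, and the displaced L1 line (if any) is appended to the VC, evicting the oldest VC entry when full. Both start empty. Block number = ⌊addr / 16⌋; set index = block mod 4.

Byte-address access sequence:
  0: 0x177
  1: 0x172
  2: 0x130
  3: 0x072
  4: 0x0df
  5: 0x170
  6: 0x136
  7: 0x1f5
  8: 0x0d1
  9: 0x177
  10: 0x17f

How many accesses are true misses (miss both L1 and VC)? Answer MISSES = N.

#0 0x177→b23/s3 MISS; vc=[]
#1 0x172→b23/s3 L1-HIT; vc=[]
#2 0x130→b19/s3 MISS; vc=[23]
#3 0x72→b7/s3 MISS; vc=[23,19]
#4 0xdf→b13/s1 MISS; vc=[23,19]
#5 0x170→b23/s3 VC-HIT; vc=[7,19]
#6 0x136→b19/s3 VC-HIT; vc=[7,23]
#7 0x1f5→b31/s3 MISS; vc=[7,23,19]
#8 0xd1→b13/s1 L1-HIT; vc=[7,23,19]
#9 0x177→b23/s3 VC-HIT; vc=[7,31,19]
#10 0x17f→b23/s3 L1-HIT; vc=[7,31,19]

MISSES = 5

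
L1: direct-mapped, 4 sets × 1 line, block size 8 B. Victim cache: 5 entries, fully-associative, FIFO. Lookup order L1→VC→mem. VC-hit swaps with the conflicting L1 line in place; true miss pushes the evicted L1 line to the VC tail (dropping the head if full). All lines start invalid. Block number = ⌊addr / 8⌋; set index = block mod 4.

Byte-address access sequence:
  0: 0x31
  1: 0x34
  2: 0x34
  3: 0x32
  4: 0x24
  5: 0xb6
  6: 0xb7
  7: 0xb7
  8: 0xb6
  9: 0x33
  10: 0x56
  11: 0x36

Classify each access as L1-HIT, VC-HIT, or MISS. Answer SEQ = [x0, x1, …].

SEQ = [MISS, L1-HIT, L1-HIT, L1-HIT, MISS, MISS, L1-HIT, L1-HIT, L1-HIT, VC-HIT, MISS, VC-HIT]

  [0] addr=0x31 blk=6 s=2: MISS | VC []
  [1] addr=0x34 blk=6 s=2: L1-HIT | VC []
  [2] addr=0x34 blk=6 s=2: L1-HIT | VC []
  [3] addr=0x32 blk=6 s=2: L1-HIT | VC []
  [4] addr=0x24 blk=4 s=0: MISS | VC []
  [5] addr=0xb6 blk=22 s=2: MISS | VC [6]
  [6] addr=0xb7 blk=22 s=2: L1-HIT | VC [6]
  [7] addr=0xb7 blk=22 s=2: L1-HIT | VC [6]
  [8] addr=0xb6 blk=22 s=2: L1-HIT | VC [6]
  [9] addr=0x33 blk=6 s=2: VC-HIT | VC [22]
  [10] addr=0x56 blk=10 s=2: MISS | VC [22, 6]
  [11] addr=0x36 blk=6 s=2: VC-HIT | VC [22, 10]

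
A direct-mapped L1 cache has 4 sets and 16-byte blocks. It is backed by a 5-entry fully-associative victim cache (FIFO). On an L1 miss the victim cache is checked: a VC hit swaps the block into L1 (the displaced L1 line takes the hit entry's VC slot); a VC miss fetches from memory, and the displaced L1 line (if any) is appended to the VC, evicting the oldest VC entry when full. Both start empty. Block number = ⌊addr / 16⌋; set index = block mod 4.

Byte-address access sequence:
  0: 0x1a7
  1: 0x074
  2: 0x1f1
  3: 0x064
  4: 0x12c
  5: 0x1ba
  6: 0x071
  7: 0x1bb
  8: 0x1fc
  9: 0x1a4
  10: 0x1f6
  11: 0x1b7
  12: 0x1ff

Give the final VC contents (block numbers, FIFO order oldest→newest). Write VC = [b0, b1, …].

#0 0x1a7→b26/s2 MISS; vc=[]
#1 0x74→b7/s3 MISS; vc=[]
#2 0x1f1→b31/s3 MISS; vc=[7]
#3 0x64→b6/s2 MISS; vc=[7,26]
#4 0x12c→b18/s2 MISS; vc=[7,26,6]
#5 0x1ba→b27/s3 MISS; vc=[7,26,6,31]
#6 0x71→b7/s3 VC-HIT; vc=[27,26,6,31]
#7 0x1bb→b27/s3 VC-HIT; vc=[7,26,6,31]
#8 0x1fc→b31/s3 VC-HIT; vc=[7,26,6,27]
#9 0x1a4→b26/s2 VC-HIT; vc=[7,18,6,27]
#10 0x1f6→b31/s3 L1-HIT; vc=[7,18,6,27]
#11 0x1b7→b27/s3 VC-HIT; vc=[7,18,6,31]
#12 0x1ff→b31/s3 VC-HIT; vc=[7,18,6,27]

VC = [7, 18, 6, 27]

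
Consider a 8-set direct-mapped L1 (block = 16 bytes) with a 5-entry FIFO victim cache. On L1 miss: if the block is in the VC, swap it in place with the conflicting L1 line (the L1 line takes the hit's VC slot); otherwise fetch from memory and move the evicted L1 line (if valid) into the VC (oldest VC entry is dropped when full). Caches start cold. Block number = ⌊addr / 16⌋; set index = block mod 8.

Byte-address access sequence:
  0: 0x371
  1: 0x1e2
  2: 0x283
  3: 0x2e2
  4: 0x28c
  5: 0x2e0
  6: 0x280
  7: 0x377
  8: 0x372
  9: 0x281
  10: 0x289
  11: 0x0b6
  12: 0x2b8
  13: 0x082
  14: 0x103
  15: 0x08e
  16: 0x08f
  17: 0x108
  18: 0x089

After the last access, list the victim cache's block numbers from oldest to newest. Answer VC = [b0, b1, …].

  [0] addr=0x371 blk=55 s=7: MISS | VC []
  [1] addr=0x1e2 blk=30 s=6: MISS | VC []
  [2] addr=0x283 blk=40 s=0: MISS | VC []
  [3] addr=0x2e2 blk=46 s=6: MISS | VC [30]
  [4] addr=0x28c blk=40 s=0: L1-HIT | VC [30]
  [5] addr=0x2e0 blk=46 s=6: L1-HIT | VC [30]
  [6] addr=0x280 blk=40 s=0: L1-HIT | VC [30]
  [7] addr=0x377 blk=55 s=7: L1-HIT | VC [30]
  [8] addr=0x372 blk=55 s=7: L1-HIT | VC [30]
  [9] addr=0x281 blk=40 s=0: L1-HIT | VC [30]
  [10] addr=0x289 blk=40 s=0: L1-HIT | VC [30]
  [11] addr=0xb6 blk=11 s=3: MISS | VC [30]
  [12] addr=0x2b8 blk=43 s=3: MISS | VC [30, 11]
  [13] addr=0x82 blk=8 s=0: MISS | VC [30, 11, 40]
  [14] addr=0x103 blk=16 s=0: MISS | VC [30, 11, 40, 8]
  [15] addr=0x8e blk=8 s=0: VC-HIT | VC [30, 11, 40, 16]
  [16] addr=0x8f blk=8 s=0: L1-HIT | VC [30, 11, 40, 16]
  [17] addr=0x108 blk=16 s=0: VC-HIT | VC [30, 11, 40, 8]
  [18] addr=0x89 blk=8 s=0: VC-HIT | VC [30, 11, 40, 16]

VC = [30, 11, 40, 16]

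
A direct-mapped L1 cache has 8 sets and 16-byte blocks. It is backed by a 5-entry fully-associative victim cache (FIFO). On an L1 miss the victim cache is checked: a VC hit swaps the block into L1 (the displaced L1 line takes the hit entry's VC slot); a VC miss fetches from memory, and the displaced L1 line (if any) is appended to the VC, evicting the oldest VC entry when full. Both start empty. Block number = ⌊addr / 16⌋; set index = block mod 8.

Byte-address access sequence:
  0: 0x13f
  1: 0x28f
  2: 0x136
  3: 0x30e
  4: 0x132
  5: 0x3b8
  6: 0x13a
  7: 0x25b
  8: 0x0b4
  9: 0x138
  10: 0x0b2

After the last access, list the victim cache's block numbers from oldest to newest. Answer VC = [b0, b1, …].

#0 0x13f→b19/s3 MISS; vc=[]
#1 0x28f→b40/s0 MISS; vc=[]
#2 0x136→b19/s3 L1-HIT; vc=[]
#3 0x30e→b48/s0 MISS; vc=[40]
#4 0x132→b19/s3 L1-HIT; vc=[40]
#5 0x3b8→b59/s3 MISS; vc=[40,19]
#6 0x13a→b19/s3 VC-HIT; vc=[40,59]
#7 0x25b→b37/s5 MISS; vc=[40,59]
#8 0xb4→b11/s3 MISS; vc=[40,59,19]
#9 0x138→b19/s3 VC-HIT; vc=[40,59,11]
#10 0xb2→b11/s3 VC-HIT; vc=[40,59,19]

VC = [40, 59, 19]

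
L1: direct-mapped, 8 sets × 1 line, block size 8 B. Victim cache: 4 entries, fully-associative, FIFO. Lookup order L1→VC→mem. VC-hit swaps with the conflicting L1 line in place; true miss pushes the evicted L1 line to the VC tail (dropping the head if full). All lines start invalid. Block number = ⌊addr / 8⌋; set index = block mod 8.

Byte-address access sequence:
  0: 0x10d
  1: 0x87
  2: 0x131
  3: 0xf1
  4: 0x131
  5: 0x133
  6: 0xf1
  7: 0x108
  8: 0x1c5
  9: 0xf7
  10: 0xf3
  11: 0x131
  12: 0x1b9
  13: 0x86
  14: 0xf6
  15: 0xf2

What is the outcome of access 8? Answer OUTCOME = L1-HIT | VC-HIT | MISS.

OUTCOME = MISS

0: 0x10d (blk 33, set 1) → MISS  vc=[]
1: 0x87 (blk 16, set 0) → MISS  vc=[]
2: 0x131 (blk 38, set 6) → MISS  vc=[]
3: 0xf1 (blk 30, set 6) → MISS  vc=[38]
4: 0x131 (blk 38, set 6) → VC-HIT  vc=[30]
5: 0x133 (blk 38, set 6) → L1-HIT  vc=[30]
6: 0xf1 (blk 30, set 6) → VC-HIT  vc=[38]
7: 0x108 (blk 33, set 1) → L1-HIT  vc=[38]
8: 0x1c5 (blk 56, set 0) → MISS  vc=[38, 16]
9: 0xf7 (blk 30, set 6) → L1-HIT  vc=[38, 16]
10: 0xf3 (blk 30, set 6) → L1-HIT  vc=[38, 16]
11: 0x131 (blk 38, set 6) → VC-HIT  vc=[30, 16]
12: 0x1b9 (blk 55, set 7) → MISS  vc=[30, 16]
13: 0x86 (blk 16, set 0) → VC-HIT  vc=[30, 56]
14: 0xf6 (blk 30, set 6) → VC-HIT  vc=[38, 56]
15: 0xf2 (blk 30, set 6) → L1-HIT  vc=[38, 56]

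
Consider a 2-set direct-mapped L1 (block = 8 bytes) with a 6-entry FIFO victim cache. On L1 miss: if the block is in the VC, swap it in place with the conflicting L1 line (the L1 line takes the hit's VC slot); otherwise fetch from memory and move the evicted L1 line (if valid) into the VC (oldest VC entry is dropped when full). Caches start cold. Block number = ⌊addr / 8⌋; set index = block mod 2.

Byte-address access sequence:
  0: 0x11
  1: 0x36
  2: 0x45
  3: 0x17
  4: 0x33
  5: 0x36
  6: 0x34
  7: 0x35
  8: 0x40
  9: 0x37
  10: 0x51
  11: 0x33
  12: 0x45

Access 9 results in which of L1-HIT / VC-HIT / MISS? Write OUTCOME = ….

0: 0x11 (blk 2, set 0) → MISS  vc=[]
1: 0x36 (blk 6, set 0) → MISS  vc=[2]
2: 0x45 (blk 8, set 0) → MISS  vc=[2, 6]
3: 0x17 (blk 2, set 0) → VC-HIT  vc=[8, 6]
4: 0x33 (blk 6, set 0) → VC-HIT  vc=[8, 2]
5: 0x36 (blk 6, set 0) → L1-HIT  vc=[8, 2]
6: 0x34 (blk 6, set 0) → L1-HIT  vc=[8, 2]
7: 0x35 (blk 6, set 0) → L1-HIT  vc=[8, 2]
8: 0x40 (blk 8, set 0) → VC-HIT  vc=[6, 2]
9: 0x37 (blk 6, set 0) → VC-HIT  vc=[8, 2]
10: 0x51 (blk 10, set 0) → MISS  vc=[8, 2, 6]
11: 0x33 (blk 6, set 0) → VC-HIT  vc=[8, 2, 10]
12: 0x45 (blk 8, set 0) → VC-HIT  vc=[6, 2, 10]

OUTCOME = VC-HIT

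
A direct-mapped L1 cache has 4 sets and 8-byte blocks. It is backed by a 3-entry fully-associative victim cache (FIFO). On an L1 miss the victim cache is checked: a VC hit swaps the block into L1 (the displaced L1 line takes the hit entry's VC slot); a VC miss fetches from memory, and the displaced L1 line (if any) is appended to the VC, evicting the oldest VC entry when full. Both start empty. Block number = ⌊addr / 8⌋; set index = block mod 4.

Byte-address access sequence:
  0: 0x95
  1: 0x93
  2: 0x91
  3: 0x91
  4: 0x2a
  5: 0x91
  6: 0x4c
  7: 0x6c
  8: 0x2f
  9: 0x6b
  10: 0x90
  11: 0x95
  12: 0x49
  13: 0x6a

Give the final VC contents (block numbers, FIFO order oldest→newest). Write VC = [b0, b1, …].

  [0] addr=0x95 blk=18 s=2: MISS | VC []
  [1] addr=0x93 blk=18 s=2: L1-HIT | VC []
  [2] addr=0x91 blk=18 s=2: L1-HIT | VC []
  [3] addr=0x91 blk=18 s=2: L1-HIT | VC []
  [4] addr=0x2a blk=5 s=1: MISS | VC []
  [5] addr=0x91 blk=18 s=2: L1-HIT | VC []
  [6] addr=0x4c blk=9 s=1: MISS | VC [5]
  [7] addr=0x6c blk=13 s=1: MISS | VC [5, 9]
  [8] addr=0x2f blk=5 s=1: VC-HIT | VC [13, 9]
  [9] addr=0x6b blk=13 s=1: VC-HIT | VC [5, 9]
  [10] addr=0x90 blk=18 s=2: L1-HIT | VC [5, 9]
  [11] addr=0x95 blk=18 s=2: L1-HIT | VC [5, 9]
  [12] addr=0x49 blk=9 s=1: VC-HIT | VC [5, 13]
  [13] addr=0x6a blk=13 s=1: VC-HIT | VC [5, 9]

VC = [5, 9]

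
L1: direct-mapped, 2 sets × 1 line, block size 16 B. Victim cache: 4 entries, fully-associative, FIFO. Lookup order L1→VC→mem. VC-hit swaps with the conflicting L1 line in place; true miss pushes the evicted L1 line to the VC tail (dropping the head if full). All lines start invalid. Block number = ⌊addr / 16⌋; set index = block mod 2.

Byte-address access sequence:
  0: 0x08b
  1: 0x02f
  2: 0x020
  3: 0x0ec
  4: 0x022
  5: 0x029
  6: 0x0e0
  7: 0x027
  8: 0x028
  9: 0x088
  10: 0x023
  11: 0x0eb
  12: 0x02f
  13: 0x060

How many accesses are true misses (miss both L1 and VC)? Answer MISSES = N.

MISSES = 4

  [0] addr=0x8b blk=8 s=0: MISS | VC []
  [1] addr=0x2f blk=2 s=0: MISS | VC [8]
  [2] addr=0x20 blk=2 s=0: L1-HIT | VC [8]
  [3] addr=0xec blk=14 s=0: MISS | VC [8, 2]
  [4] addr=0x22 blk=2 s=0: VC-HIT | VC [8, 14]
  [5] addr=0x29 blk=2 s=0: L1-HIT | VC [8, 14]
  [6] addr=0xe0 blk=14 s=0: VC-HIT | VC [8, 2]
  [7] addr=0x27 blk=2 s=0: VC-HIT | VC [8, 14]
  [8] addr=0x28 blk=2 s=0: L1-HIT | VC [8, 14]
  [9] addr=0x88 blk=8 s=0: VC-HIT | VC [2, 14]
  [10] addr=0x23 blk=2 s=0: VC-HIT | VC [8, 14]
  [11] addr=0xeb blk=14 s=0: VC-HIT | VC [8, 2]
  [12] addr=0x2f blk=2 s=0: VC-HIT | VC [8, 14]
  [13] addr=0x60 blk=6 s=0: MISS | VC [8, 14, 2]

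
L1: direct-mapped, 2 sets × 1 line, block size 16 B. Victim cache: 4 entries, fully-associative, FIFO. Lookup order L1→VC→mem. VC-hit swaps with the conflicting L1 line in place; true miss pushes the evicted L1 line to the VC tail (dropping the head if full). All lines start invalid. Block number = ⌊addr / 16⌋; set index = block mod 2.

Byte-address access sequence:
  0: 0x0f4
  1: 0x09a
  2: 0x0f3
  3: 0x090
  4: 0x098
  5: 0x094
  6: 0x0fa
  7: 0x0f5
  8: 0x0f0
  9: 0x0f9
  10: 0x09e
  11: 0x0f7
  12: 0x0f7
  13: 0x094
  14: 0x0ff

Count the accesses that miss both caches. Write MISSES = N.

  [0] addr=0xf4 blk=15 s=1: MISS | VC []
  [1] addr=0x9a blk=9 s=1: MISS | VC [15]
  [2] addr=0xf3 blk=15 s=1: VC-HIT | VC [9]
  [3] addr=0x90 blk=9 s=1: VC-HIT | VC [15]
  [4] addr=0x98 blk=9 s=1: L1-HIT | VC [15]
  [5] addr=0x94 blk=9 s=1: L1-HIT | VC [15]
  [6] addr=0xfa blk=15 s=1: VC-HIT | VC [9]
  [7] addr=0xf5 blk=15 s=1: L1-HIT | VC [9]
  [8] addr=0xf0 blk=15 s=1: L1-HIT | VC [9]
  [9] addr=0xf9 blk=15 s=1: L1-HIT | VC [9]
  [10] addr=0x9e blk=9 s=1: VC-HIT | VC [15]
  [11] addr=0xf7 blk=15 s=1: VC-HIT | VC [9]
  [12] addr=0xf7 blk=15 s=1: L1-HIT | VC [9]
  [13] addr=0x94 blk=9 s=1: VC-HIT | VC [15]
  [14] addr=0xff blk=15 s=1: VC-HIT | VC [9]

MISSES = 2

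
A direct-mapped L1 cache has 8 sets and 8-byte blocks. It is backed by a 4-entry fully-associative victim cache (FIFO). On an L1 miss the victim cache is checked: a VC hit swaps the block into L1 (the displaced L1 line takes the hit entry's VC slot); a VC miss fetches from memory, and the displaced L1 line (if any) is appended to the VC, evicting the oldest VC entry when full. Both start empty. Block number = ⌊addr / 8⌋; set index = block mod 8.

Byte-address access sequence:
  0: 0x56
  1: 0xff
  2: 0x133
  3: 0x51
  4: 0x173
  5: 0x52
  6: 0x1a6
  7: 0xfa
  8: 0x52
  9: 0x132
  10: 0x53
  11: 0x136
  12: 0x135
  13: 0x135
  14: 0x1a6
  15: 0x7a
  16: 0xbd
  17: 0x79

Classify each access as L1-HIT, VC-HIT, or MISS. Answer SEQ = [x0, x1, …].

0: 0x56 (blk 10, set 2) → MISS  vc=[]
1: 0xff (blk 31, set 7) → MISS  vc=[]
2: 0x133 (blk 38, set 6) → MISS  vc=[]
3: 0x51 (blk 10, set 2) → L1-HIT  vc=[]
4: 0x173 (blk 46, set 6) → MISS  vc=[38]
5: 0x52 (blk 10, set 2) → L1-HIT  vc=[38]
6: 0x1a6 (blk 52, set 4) → MISS  vc=[38]
7: 0xfa (blk 31, set 7) → L1-HIT  vc=[38]
8: 0x52 (blk 10, set 2) → L1-HIT  vc=[38]
9: 0x132 (blk 38, set 6) → VC-HIT  vc=[46]
10: 0x53 (blk 10, set 2) → L1-HIT  vc=[46]
11: 0x136 (blk 38, set 6) → L1-HIT  vc=[46]
12: 0x135 (blk 38, set 6) → L1-HIT  vc=[46]
13: 0x135 (blk 38, set 6) → L1-HIT  vc=[46]
14: 0x1a6 (blk 52, set 4) → L1-HIT  vc=[46]
15: 0x7a (blk 15, set 7) → MISS  vc=[46, 31]
16: 0xbd (blk 23, set 7) → MISS  vc=[46, 31, 15]
17: 0x79 (blk 15, set 7) → VC-HIT  vc=[46, 31, 23]

SEQ = [MISS, MISS, MISS, L1-HIT, MISS, L1-HIT, MISS, L1-HIT, L1-HIT, VC-HIT, L1-HIT, L1-HIT, L1-HIT, L1-HIT, L1-HIT, MISS, MISS, VC-HIT]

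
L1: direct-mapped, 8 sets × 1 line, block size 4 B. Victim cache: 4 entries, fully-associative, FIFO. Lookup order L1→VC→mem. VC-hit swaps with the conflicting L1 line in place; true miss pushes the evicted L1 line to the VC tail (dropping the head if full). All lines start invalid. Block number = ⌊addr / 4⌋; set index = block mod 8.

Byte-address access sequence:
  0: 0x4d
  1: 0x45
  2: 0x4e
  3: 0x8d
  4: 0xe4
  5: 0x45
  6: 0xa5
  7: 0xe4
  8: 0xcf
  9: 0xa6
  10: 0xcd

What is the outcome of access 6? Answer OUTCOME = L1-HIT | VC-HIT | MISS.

#0 0x4d→b19/s3 MISS; vc=[]
#1 0x45→b17/s1 MISS; vc=[]
#2 0x4e→b19/s3 L1-HIT; vc=[]
#3 0x8d→b35/s3 MISS; vc=[19]
#4 0xe4→b57/s1 MISS; vc=[19,17]
#5 0x45→b17/s1 VC-HIT; vc=[19,57]
#6 0xa5→b41/s1 MISS; vc=[19,57,17]
#7 0xe4→b57/s1 VC-HIT; vc=[19,41,17]
#8 0xcf→b51/s3 MISS; vc=[19,41,17,35]
#9 0xa6→b41/s1 VC-HIT; vc=[19,57,17,35]
#10 0xcd→b51/s3 L1-HIT; vc=[19,57,17,35]

OUTCOME = MISS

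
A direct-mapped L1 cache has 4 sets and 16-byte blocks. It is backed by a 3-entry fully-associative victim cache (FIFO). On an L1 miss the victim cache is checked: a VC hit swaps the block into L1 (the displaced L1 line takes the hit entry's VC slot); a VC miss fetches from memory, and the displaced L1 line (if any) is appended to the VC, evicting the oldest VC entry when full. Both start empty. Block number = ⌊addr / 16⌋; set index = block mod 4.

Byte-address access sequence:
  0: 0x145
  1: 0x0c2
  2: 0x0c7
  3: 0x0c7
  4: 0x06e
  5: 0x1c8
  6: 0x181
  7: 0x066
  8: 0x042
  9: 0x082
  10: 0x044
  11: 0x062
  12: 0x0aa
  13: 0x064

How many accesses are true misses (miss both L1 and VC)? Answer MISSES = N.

MISSES = 8

0: 0x145 (blk 20, set 0) → MISS  vc=[]
1: 0xc2 (blk 12, set 0) → MISS  vc=[20]
2: 0xc7 (blk 12, set 0) → L1-HIT  vc=[20]
3: 0xc7 (blk 12, set 0) → L1-HIT  vc=[20]
4: 0x6e (blk 6, set 2) → MISS  vc=[20]
5: 0x1c8 (blk 28, set 0) → MISS  vc=[20, 12]
6: 0x181 (blk 24, set 0) → MISS  vc=[20, 12, 28]
7: 0x66 (blk 6, set 2) → L1-HIT  vc=[20, 12, 28]
8: 0x42 (blk 4, set 0) → MISS  vc=[12, 28, 24]
9: 0x82 (blk 8, set 0) → MISS  vc=[28, 24, 4]
10: 0x44 (blk 4, set 0) → VC-HIT  vc=[28, 24, 8]
11: 0x62 (blk 6, set 2) → L1-HIT  vc=[28, 24, 8]
12: 0xaa (blk 10, set 2) → MISS  vc=[24, 8, 6]
13: 0x64 (blk 6, set 2) → VC-HIT  vc=[24, 8, 10]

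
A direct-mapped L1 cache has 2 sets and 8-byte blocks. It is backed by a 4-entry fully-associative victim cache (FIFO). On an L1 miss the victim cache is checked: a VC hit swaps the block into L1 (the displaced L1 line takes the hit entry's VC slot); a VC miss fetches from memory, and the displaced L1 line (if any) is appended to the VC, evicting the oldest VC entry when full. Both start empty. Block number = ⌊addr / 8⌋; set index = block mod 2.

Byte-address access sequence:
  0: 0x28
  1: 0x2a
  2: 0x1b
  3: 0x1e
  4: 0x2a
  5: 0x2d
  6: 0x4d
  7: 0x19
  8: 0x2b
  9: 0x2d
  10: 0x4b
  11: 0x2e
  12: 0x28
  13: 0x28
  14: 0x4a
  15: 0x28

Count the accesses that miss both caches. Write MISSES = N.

MISSES = 3

#0 0x28→b5/s1 MISS; vc=[]
#1 0x2a→b5/s1 L1-HIT; vc=[]
#2 0x1b→b3/s1 MISS; vc=[5]
#3 0x1e→b3/s1 L1-HIT; vc=[5]
#4 0x2a→b5/s1 VC-HIT; vc=[3]
#5 0x2d→b5/s1 L1-HIT; vc=[3]
#6 0x4d→b9/s1 MISS; vc=[3,5]
#7 0x19→b3/s1 VC-HIT; vc=[9,5]
#8 0x2b→b5/s1 VC-HIT; vc=[9,3]
#9 0x2d→b5/s1 L1-HIT; vc=[9,3]
#10 0x4b→b9/s1 VC-HIT; vc=[5,3]
#11 0x2e→b5/s1 VC-HIT; vc=[9,3]
#12 0x28→b5/s1 L1-HIT; vc=[9,3]
#13 0x28→b5/s1 L1-HIT; vc=[9,3]
#14 0x4a→b9/s1 VC-HIT; vc=[5,3]
#15 0x28→b5/s1 VC-HIT; vc=[9,3]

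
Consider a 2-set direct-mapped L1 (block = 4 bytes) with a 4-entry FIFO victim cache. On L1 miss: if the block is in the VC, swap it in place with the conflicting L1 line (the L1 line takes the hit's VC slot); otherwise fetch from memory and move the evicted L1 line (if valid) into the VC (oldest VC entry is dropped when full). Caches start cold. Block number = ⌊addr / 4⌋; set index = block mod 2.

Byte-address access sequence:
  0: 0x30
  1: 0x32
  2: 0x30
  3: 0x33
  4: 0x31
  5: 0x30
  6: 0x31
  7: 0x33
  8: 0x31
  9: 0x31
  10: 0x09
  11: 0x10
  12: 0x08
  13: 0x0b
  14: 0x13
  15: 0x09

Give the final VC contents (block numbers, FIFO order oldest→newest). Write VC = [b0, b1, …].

VC = [12, 4]

#0 0x30→b12/s0 MISS; vc=[]
#1 0x32→b12/s0 L1-HIT; vc=[]
#2 0x30→b12/s0 L1-HIT; vc=[]
#3 0x33→b12/s0 L1-HIT; vc=[]
#4 0x31→b12/s0 L1-HIT; vc=[]
#5 0x30→b12/s0 L1-HIT; vc=[]
#6 0x31→b12/s0 L1-HIT; vc=[]
#7 0x33→b12/s0 L1-HIT; vc=[]
#8 0x31→b12/s0 L1-HIT; vc=[]
#9 0x31→b12/s0 L1-HIT; vc=[]
#10 0x9→b2/s0 MISS; vc=[12]
#11 0x10→b4/s0 MISS; vc=[12,2]
#12 0x8→b2/s0 VC-HIT; vc=[12,4]
#13 0xb→b2/s0 L1-HIT; vc=[12,4]
#14 0x13→b4/s0 VC-HIT; vc=[12,2]
#15 0x9→b2/s0 VC-HIT; vc=[12,4]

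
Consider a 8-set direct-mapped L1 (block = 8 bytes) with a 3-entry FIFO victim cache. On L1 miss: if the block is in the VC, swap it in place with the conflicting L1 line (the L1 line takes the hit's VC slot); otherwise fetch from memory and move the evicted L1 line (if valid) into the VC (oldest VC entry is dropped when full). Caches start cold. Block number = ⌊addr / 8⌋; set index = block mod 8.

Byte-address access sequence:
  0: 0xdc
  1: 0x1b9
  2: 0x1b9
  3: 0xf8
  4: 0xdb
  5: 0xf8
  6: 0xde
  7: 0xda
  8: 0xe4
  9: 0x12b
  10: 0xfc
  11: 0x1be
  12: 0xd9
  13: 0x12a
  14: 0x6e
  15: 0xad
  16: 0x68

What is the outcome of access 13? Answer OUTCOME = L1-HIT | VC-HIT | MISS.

  [0] addr=0xdc blk=27 s=3: MISS | VC []
  [1] addr=0x1b9 blk=55 s=7: MISS | VC []
  [2] addr=0x1b9 blk=55 s=7: L1-HIT | VC []
  [3] addr=0xf8 blk=31 s=7: MISS | VC [55]
  [4] addr=0xdb blk=27 s=3: L1-HIT | VC [55]
  [5] addr=0xf8 blk=31 s=7: L1-HIT | VC [55]
  [6] addr=0xde blk=27 s=3: L1-HIT | VC [55]
  [7] addr=0xda blk=27 s=3: L1-HIT | VC [55]
  [8] addr=0xe4 blk=28 s=4: MISS | VC [55]
  [9] addr=0x12b blk=37 s=5: MISS | VC [55]
  [10] addr=0xfc blk=31 s=7: L1-HIT | VC [55]
  [11] addr=0x1be blk=55 s=7: VC-HIT | VC [31]
  [12] addr=0xd9 blk=27 s=3: L1-HIT | VC [31]
  [13] addr=0x12a blk=37 s=5: L1-HIT | VC [31]
  [14] addr=0x6e blk=13 s=5: MISS | VC [31, 37]
  [15] addr=0xad blk=21 s=5: MISS | VC [31, 37, 13]
  [16] addr=0x68 blk=13 s=5: VC-HIT | VC [31, 37, 21]

OUTCOME = L1-HIT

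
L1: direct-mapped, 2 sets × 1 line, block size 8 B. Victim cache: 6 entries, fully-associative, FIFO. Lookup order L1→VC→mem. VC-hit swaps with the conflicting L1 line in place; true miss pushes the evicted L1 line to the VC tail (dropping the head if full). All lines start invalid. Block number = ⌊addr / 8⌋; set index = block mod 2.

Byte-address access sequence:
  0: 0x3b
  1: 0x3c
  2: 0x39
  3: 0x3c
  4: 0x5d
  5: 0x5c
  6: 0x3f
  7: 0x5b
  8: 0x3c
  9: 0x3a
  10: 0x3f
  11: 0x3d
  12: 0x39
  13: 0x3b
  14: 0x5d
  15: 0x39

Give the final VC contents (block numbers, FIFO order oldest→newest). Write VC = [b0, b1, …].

0: 0x3b (blk 7, set 1) → MISS  vc=[]
1: 0x3c (blk 7, set 1) → L1-HIT  vc=[]
2: 0x39 (blk 7, set 1) → L1-HIT  vc=[]
3: 0x3c (blk 7, set 1) → L1-HIT  vc=[]
4: 0x5d (blk 11, set 1) → MISS  vc=[7]
5: 0x5c (blk 11, set 1) → L1-HIT  vc=[7]
6: 0x3f (blk 7, set 1) → VC-HIT  vc=[11]
7: 0x5b (blk 11, set 1) → VC-HIT  vc=[7]
8: 0x3c (blk 7, set 1) → VC-HIT  vc=[11]
9: 0x3a (blk 7, set 1) → L1-HIT  vc=[11]
10: 0x3f (blk 7, set 1) → L1-HIT  vc=[11]
11: 0x3d (blk 7, set 1) → L1-HIT  vc=[11]
12: 0x39 (blk 7, set 1) → L1-HIT  vc=[11]
13: 0x3b (blk 7, set 1) → L1-HIT  vc=[11]
14: 0x5d (blk 11, set 1) → VC-HIT  vc=[7]
15: 0x39 (blk 7, set 1) → VC-HIT  vc=[11]

VC = [11]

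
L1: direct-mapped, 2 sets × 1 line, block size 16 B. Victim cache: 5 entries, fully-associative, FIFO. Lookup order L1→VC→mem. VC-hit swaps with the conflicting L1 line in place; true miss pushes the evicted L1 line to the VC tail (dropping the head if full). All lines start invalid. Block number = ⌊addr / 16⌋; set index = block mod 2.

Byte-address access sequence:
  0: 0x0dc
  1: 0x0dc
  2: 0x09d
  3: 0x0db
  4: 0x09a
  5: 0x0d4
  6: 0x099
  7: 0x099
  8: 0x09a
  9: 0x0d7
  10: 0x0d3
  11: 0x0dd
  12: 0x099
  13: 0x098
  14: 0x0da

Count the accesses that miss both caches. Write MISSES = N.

  [0] addr=0xdc blk=13 s=1: MISS | VC []
  [1] addr=0xdc blk=13 s=1: L1-HIT | VC []
  [2] addr=0x9d blk=9 s=1: MISS | VC [13]
  [3] addr=0xdb blk=13 s=1: VC-HIT | VC [9]
  [4] addr=0x9a blk=9 s=1: VC-HIT | VC [13]
  [5] addr=0xd4 blk=13 s=1: VC-HIT | VC [9]
  [6] addr=0x99 blk=9 s=1: VC-HIT | VC [13]
  [7] addr=0x99 blk=9 s=1: L1-HIT | VC [13]
  [8] addr=0x9a blk=9 s=1: L1-HIT | VC [13]
  [9] addr=0xd7 blk=13 s=1: VC-HIT | VC [9]
  [10] addr=0xd3 blk=13 s=1: L1-HIT | VC [9]
  [11] addr=0xdd blk=13 s=1: L1-HIT | VC [9]
  [12] addr=0x99 blk=9 s=1: VC-HIT | VC [13]
  [13] addr=0x98 blk=9 s=1: L1-HIT | VC [13]
  [14] addr=0xda blk=13 s=1: VC-HIT | VC [9]

MISSES = 2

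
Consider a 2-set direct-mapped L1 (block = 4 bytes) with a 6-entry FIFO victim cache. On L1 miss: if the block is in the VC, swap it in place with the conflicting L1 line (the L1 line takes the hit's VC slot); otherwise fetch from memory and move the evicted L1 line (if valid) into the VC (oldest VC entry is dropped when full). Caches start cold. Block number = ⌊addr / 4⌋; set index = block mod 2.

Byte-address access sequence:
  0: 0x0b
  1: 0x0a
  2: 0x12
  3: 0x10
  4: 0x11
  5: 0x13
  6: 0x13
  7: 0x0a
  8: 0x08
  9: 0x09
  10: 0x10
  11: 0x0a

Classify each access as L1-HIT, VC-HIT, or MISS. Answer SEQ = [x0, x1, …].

#0 0xb→b2/s0 MISS; vc=[]
#1 0xa→b2/s0 L1-HIT; vc=[]
#2 0x12→b4/s0 MISS; vc=[2]
#3 0x10→b4/s0 L1-HIT; vc=[2]
#4 0x11→b4/s0 L1-HIT; vc=[2]
#5 0x13→b4/s0 L1-HIT; vc=[2]
#6 0x13→b4/s0 L1-HIT; vc=[2]
#7 0xa→b2/s0 VC-HIT; vc=[4]
#8 0x8→b2/s0 L1-HIT; vc=[4]
#9 0x9→b2/s0 L1-HIT; vc=[4]
#10 0x10→b4/s0 VC-HIT; vc=[2]
#11 0xa→b2/s0 VC-HIT; vc=[4]

SEQ = [MISS, L1-HIT, MISS, L1-HIT, L1-HIT, L1-HIT, L1-HIT, VC-HIT, L1-HIT, L1-HIT, VC-HIT, VC-HIT]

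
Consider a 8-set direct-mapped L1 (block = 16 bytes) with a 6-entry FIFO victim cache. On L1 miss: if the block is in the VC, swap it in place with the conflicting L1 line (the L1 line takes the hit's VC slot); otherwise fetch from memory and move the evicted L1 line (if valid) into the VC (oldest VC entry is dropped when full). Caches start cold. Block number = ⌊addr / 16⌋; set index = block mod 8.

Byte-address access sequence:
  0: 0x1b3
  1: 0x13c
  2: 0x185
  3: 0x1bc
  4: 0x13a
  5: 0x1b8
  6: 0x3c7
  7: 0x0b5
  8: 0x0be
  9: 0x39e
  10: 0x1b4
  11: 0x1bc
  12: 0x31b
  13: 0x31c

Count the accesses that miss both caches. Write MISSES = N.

MISSES = 7

#0 0x1b3→b27/s3 MISS; vc=[]
#1 0x13c→b19/s3 MISS; vc=[27]
#2 0x185→b24/s0 MISS; vc=[27]
#3 0x1bc→b27/s3 VC-HIT; vc=[19]
#4 0x13a→b19/s3 VC-HIT; vc=[27]
#5 0x1b8→b27/s3 VC-HIT; vc=[19]
#6 0x3c7→b60/s4 MISS; vc=[19]
#7 0xb5→b11/s3 MISS; vc=[19,27]
#8 0xbe→b11/s3 L1-HIT; vc=[19,27]
#9 0x39e→b57/s1 MISS; vc=[19,27]
#10 0x1b4→b27/s3 VC-HIT; vc=[19,11]
#11 0x1bc→b27/s3 L1-HIT; vc=[19,11]
#12 0x31b→b49/s1 MISS; vc=[19,11,57]
#13 0x31c→b49/s1 L1-HIT; vc=[19,11,57]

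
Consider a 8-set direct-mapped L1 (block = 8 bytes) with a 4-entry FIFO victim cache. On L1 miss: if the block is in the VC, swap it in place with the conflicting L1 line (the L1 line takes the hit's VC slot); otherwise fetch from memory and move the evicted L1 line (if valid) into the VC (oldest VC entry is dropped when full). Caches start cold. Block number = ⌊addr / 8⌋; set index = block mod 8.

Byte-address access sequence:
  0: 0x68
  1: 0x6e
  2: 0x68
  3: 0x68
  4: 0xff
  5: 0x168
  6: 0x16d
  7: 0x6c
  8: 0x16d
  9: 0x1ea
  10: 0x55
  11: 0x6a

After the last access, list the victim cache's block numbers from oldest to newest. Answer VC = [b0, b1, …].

VC = [61, 45]

  [0] addr=0x68 blk=13 s=5: MISS | VC []
  [1] addr=0x6e blk=13 s=5: L1-HIT | VC []
  [2] addr=0x68 blk=13 s=5: L1-HIT | VC []
  [3] addr=0x68 blk=13 s=5: L1-HIT | VC []
  [4] addr=0xff blk=31 s=7: MISS | VC []
  [5] addr=0x168 blk=45 s=5: MISS | VC [13]
  [6] addr=0x16d blk=45 s=5: L1-HIT | VC [13]
  [7] addr=0x6c blk=13 s=5: VC-HIT | VC [45]
  [8] addr=0x16d blk=45 s=5: VC-HIT | VC [13]
  [9] addr=0x1ea blk=61 s=5: MISS | VC [13, 45]
  [10] addr=0x55 blk=10 s=2: MISS | VC [13, 45]
  [11] addr=0x6a blk=13 s=5: VC-HIT | VC [61, 45]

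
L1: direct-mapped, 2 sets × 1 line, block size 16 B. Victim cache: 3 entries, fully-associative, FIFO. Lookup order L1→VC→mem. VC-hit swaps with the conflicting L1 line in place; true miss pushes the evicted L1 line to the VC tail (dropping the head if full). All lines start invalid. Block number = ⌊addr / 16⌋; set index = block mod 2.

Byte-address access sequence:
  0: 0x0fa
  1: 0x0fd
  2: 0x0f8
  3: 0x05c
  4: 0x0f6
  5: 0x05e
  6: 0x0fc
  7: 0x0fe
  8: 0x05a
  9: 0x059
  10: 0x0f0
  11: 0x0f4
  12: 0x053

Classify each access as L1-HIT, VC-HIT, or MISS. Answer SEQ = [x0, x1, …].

#0 0xfa→b15/s1 MISS; vc=[]
#1 0xfd→b15/s1 L1-HIT; vc=[]
#2 0xf8→b15/s1 L1-HIT; vc=[]
#3 0x5c→b5/s1 MISS; vc=[15]
#4 0xf6→b15/s1 VC-HIT; vc=[5]
#5 0x5e→b5/s1 VC-HIT; vc=[15]
#6 0xfc→b15/s1 VC-HIT; vc=[5]
#7 0xfe→b15/s1 L1-HIT; vc=[5]
#8 0x5a→b5/s1 VC-HIT; vc=[15]
#9 0x59→b5/s1 L1-HIT; vc=[15]
#10 0xf0→b15/s1 VC-HIT; vc=[5]
#11 0xf4→b15/s1 L1-HIT; vc=[5]
#12 0x53→b5/s1 VC-HIT; vc=[15]

SEQ = [MISS, L1-HIT, L1-HIT, MISS, VC-HIT, VC-HIT, VC-HIT, L1-HIT, VC-HIT, L1-HIT, VC-HIT, L1-HIT, VC-HIT]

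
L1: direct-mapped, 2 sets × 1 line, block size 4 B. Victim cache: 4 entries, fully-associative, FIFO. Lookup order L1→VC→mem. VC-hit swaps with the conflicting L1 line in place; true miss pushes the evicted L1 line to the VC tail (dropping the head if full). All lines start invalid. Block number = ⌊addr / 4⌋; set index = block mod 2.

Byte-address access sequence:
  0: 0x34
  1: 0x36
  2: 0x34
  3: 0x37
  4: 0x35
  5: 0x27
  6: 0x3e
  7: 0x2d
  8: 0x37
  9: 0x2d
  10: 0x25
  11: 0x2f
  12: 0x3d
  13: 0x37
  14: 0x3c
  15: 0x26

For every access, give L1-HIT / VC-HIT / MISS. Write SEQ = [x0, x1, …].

  [0] addr=0x34 blk=13 s=1: MISS | VC []
  [1] addr=0x36 blk=13 s=1: L1-HIT | VC []
  [2] addr=0x34 blk=13 s=1: L1-HIT | VC []
  [3] addr=0x37 blk=13 s=1: L1-HIT | VC []
  [4] addr=0x35 blk=13 s=1: L1-HIT | VC []
  [5] addr=0x27 blk=9 s=1: MISS | VC [13]
  [6] addr=0x3e blk=15 s=1: MISS | VC [13, 9]
  [7] addr=0x2d blk=11 s=1: MISS | VC [13, 9, 15]
  [8] addr=0x37 blk=13 s=1: VC-HIT | VC [11, 9, 15]
  [9] addr=0x2d blk=11 s=1: VC-HIT | VC [13, 9, 15]
  [10] addr=0x25 blk=9 s=1: VC-HIT | VC [13, 11, 15]
  [11] addr=0x2f blk=11 s=1: VC-HIT | VC [13, 9, 15]
  [12] addr=0x3d blk=15 s=1: VC-HIT | VC [13, 9, 11]
  [13] addr=0x37 blk=13 s=1: VC-HIT | VC [15, 9, 11]
  [14] addr=0x3c blk=15 s=1: VC-HIT | VC [13, 9, 11]
  [15] addr=0x26 blk=9 s=1: VC-HIT | VC [13, 15, 11]

SEQ = [MISS, L1-HIT, L1-HIT, L1-HIT, L1-HIT, MISS, MISS, MISS, VC-HIT, VC-HIT, VC-HIT, VC-HIT, VC-HIT, VC-HIT, VC-HIT, VC-HIT]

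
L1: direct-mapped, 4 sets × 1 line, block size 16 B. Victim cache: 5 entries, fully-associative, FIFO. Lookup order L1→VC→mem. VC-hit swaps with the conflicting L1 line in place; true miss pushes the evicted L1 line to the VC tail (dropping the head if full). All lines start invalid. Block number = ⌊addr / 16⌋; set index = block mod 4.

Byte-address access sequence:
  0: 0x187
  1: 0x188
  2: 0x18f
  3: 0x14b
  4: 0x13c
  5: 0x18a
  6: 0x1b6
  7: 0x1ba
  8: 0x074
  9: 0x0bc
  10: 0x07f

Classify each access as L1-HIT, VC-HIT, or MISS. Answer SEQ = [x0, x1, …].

0: 0x187 (blk 24, set 0) → MISS  vc=[]
1: 0x188 (blk 24, set 0) → L1-HIT  vc=[]
2: 0x18f (blk 24, set 0) → L1-HIT  vc=[]
3: 0x14b (blk 20, set 0) → MISS  vc=[24]
4: 0x13c (blk 19, set 3) → MISS  vc=[24]
5: 0x18a (blk 24, set 0) → VC-HIT  vc=[20]
6: 0x1b6 (blk 27, set 3) → MISS  vc=[20, 19]
7: 0x1ba (blk 27, set 3) → L1-HIT  vc=[20, 19]
8: 0x74 (blk 7, set 3) → MISS  vc=[20, 19, 27]
9: 0xbc (blk 11, set 3) → MISS  vc=[20, 19, 27, 7]
10: 0x7f (blk 7, set 3) → VC-HIT  vc=[20, 19, 27, 11]

SEQ = [MISS, L1-HIT, L1-HIT, MISS, MISS, VC-HIT, MISS, L1-HIT, MISS, MISS, VC-HIT]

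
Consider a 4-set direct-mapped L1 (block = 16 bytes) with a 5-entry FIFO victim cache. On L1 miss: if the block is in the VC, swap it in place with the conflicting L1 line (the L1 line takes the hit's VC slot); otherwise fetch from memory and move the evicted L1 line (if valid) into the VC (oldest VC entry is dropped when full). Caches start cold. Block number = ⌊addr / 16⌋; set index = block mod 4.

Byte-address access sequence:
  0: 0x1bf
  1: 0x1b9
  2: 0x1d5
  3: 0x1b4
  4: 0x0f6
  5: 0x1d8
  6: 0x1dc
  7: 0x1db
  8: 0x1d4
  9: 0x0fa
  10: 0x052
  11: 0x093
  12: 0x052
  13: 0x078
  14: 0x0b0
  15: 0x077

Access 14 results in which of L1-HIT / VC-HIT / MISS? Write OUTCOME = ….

OUTCOME = MISS

0: 0x1bf (blk 27, set 3) → MISS  vc=[]
1: 0x1b9 (blk 27, set 3) → L1-HIT  vc=[]
2: 0x1d5 (blk 29, set 1) → MISS  vc=[]
3: 0x1b4 (blk 27, set 3) → L1-HIT  vc=[]
4: 0xf6 (blk 15, set 3) → MISS  vc=[27]
5: 0x1d8 (blk 29, set 1) → L1-HIT  vc=[27]
6: 0x1dc (blk 29, set 1) → L1-HIT  vc=[27]
7: 0x1db (blk 29, set 1) → L1-HIT  vc=[27]
8: 0x1d4 (blk 29, set 1) → L1-HIT  vc=[27]
9: 0xfa (blk 15, set 3) → L1-HIT  vc=[27]
10: 0x52 (blk 5, set 1) → MISS  vc=[27, 29]
11: 0x93 (blk 9, set 1) → MISS  vc=[27, 29, 5]
12: 0x52 (blk 5, set 1) → VC-HIT  vc=[27, 29, 9]
13: 0x78 (blk 7, set 3) → MISS  vc=[27, 29, 9, 15]
14: 0xb0 (blk 11, set 3) → MISS  vc=[27, 29, 9, 15, 7]
15: 0x77 (blk 7, set 3) → VC-HIT  vc=[27, 29, 9, 15, 11]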